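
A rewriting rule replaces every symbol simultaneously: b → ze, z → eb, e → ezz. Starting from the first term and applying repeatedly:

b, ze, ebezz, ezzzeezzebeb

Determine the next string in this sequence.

Expanding ezzzeezzebeb: e→ezz, z→eb, z→eb, z→eb, e→ezz, e→ezz, z→eb, z→eb, e→ezz, b→ze, e→ezz, b→ze. Concatenated: ezz eb eb eb ezz ezz eb eb ezz ze ezz ze.

ezzebebebezzezzebebezzzeezzze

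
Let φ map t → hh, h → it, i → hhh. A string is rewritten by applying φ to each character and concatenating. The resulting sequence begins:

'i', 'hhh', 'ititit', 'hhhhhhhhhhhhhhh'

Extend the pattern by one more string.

Rewriting the 15 symbols of hhhhhhhhhhhhhhh one by one yields it it it it it it it it it it it it it it it; concatenated:

ititititititititititititititit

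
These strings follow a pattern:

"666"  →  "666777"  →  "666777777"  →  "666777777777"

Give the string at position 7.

Each term is the previous one with 777 appended.
From 666777777777, 3 further steps: 666777777777 → 666777777777777 → 666777777777777777 → (answer).

666777777777777777777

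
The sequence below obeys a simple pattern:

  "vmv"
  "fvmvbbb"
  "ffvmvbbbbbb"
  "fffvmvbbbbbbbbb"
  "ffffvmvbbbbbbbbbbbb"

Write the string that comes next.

Each term wraps the previous one in f on the left and bbb on the right.
Applying this once more to ffffvmvbbbbbbbbbbbb:

fffffvmvbbbbbbbbbbbbbbb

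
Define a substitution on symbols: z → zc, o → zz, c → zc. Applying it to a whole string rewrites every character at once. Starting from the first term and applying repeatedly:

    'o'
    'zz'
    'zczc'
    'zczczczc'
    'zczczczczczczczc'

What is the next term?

zczczczczczczczczczczczczczczczc

Applying the rule to each of the 16 symbols of zczczczczczczczc gives the pieces zc zc zc zc zc zc zc zc zc zc zc zc zc zc zc zc, which concatenate to the answer.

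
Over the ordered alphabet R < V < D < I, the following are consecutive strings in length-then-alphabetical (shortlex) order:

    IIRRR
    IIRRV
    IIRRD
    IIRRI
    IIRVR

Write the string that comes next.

IIRVV

The successor of IIRVR increments the rightmost position that isn't already I and resets every position after it to R.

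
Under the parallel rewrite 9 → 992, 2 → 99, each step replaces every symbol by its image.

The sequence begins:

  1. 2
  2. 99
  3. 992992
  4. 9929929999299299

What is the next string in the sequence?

99299299992992999929929929929999299299992992

Applying the rule to each of the 16 symbols of 9929929999299299 gives the pieces 992 992 99 992 992 99 992 992 992 992 99 992 992 99 992 992, which concatenate to the answer.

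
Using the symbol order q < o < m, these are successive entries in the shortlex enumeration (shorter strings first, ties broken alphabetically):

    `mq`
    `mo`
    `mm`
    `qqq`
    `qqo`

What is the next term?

The successor of qqo increments the rightmost position that isn't already m and resets every position after it to q.

qqm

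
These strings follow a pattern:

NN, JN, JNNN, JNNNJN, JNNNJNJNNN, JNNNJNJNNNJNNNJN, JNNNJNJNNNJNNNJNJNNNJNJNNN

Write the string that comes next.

JNNNJNJNNNJNNNJNJNNNJNJNNNJNNNJNJNNNJNNNJN

From term 3 onward, concatenate the last term with the second-to-last: JN·NN = JNNN, JNNN·JN = JNNNJN, …
The next term joins JNNNJNJNNNJNNNJNJNNNJNJNNN and JNNNJNJNNNJNNNJN.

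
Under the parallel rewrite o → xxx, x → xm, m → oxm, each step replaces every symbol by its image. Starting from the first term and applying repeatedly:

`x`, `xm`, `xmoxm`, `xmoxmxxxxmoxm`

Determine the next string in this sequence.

xmoxmxxxxmoxmxmxmxmxmoxmxxxxmoxm

Applying the rule to each of the 13 symbols of xmoxmxxxxmoxm gives the pieces xm oxm xxx xm oxm xm xm xm xm oxm xxx xm oxm, which concatenate to the answer.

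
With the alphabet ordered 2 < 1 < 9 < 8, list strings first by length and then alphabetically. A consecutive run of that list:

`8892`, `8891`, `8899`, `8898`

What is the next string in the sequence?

The successor of 8898 increments the rightmost position that isn't already 8 and resets every position after it to 2.

8882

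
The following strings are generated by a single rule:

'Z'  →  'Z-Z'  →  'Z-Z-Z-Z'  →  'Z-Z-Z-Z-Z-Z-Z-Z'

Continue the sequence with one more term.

Each string is two copies of the previous one joined by '-'.
One more doubling of Z-Z-Z-Z-Z-Z-Z-Z gives the answer.

Z-Z-Z-Z-Z-Z-Z-Z-Z-Z-Z-Z-Z-Z-Z-Z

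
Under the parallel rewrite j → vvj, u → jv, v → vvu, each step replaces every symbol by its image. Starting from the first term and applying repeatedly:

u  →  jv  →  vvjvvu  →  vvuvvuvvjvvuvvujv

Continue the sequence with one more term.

Rewriting the 17 symbols of vvuvvuvvjvvuvvujv one by one yields vvu vvu jv vvu vvu jv vvu vvu vvj vvu vvu jv vvu vvu jv vvj vvu; concatenated:

vvuvvujvvvuvvujvvvuvvuvvjvvuvvujvvvuvvujvvvjvvu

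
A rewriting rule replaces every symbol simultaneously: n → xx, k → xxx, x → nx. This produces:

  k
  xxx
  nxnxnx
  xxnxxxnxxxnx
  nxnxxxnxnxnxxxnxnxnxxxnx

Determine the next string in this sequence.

φ(nxnxxxnxnxnxxxnxnxnxxxnx) expands symbol-by-symbol to xx nx xx nx nx nx xx nx xx nx xx nx nx nx xx nx xx nx xx nx nx nx xx nx; joining the 24 pieces gives the next term.

xxnxxxnxnxnxxxnxxxnxxxnxnxnxxxnxxxnxxxnxnxnxxxnx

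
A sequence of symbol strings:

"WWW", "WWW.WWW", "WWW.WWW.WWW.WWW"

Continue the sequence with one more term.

WWW.WWW.WWW.WWW.WWW.WWW.WWW.WWW

Every step duplicates the string with '.' between the halves.
So the next term is two copies of WWW.WWW.WWW.WWW with '.' between the halves.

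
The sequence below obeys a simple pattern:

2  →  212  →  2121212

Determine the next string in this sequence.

s(k+1) = s(k)·1·s(k) — each term doubles the last with '1' between the halves.
One more doubling of 2121212 gives the answer.

212121212121212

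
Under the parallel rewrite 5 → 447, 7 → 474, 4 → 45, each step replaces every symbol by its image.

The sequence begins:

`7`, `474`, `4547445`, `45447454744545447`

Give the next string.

Applying the rule to each of the 17 symbols of 45447454744545447 gives the pieces 45 447 45 45 474 45 447 45 474 45 45 447 45 447 45 45 474, which concatenate to the answer.

45447454547445447454744545447454474545474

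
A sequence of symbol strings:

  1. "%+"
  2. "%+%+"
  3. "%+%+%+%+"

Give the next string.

%+%+%+%+%+%+%+%+

Each string is two copies of the previous one concatenated.
One more doubling of %+%+%+%+ gives the answer.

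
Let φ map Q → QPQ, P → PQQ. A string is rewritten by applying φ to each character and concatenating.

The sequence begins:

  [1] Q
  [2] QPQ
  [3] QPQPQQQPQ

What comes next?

Apply φ to QPQPQQQPQ symbol by symbol: Q→QPQ, P→PQQ, Q→QPQ, P→PQQ, Q→QPQ, Q→QPQ, Q→QPQ, P→PQQ, Q→QPQ; joined: QPQ PQQ QPQ PQQ QPQ QPQ QPQ PQQ QPQ.

QPQPQQQPQPQQQPQQPQQPQPQQQPQ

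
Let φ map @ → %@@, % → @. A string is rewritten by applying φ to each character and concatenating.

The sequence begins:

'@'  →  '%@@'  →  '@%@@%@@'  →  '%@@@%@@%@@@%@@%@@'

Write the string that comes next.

Rewriting the 17 symbols of %@@@%@@%@@@%@@%@@ one by one yields @ %@@ %@@ %@@ @ %@@ %@@ @ %@@ %@@ %@@ @ %@@ %@@ @ %@@ %@@; concatenated:

@%@@%@@%@@@%@@%@@@%@@%@@%@@@%@@%@@@%@@%@@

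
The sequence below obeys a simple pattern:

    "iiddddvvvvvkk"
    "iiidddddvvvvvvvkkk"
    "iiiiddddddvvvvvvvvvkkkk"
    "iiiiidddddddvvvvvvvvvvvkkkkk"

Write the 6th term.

iiiiiiidddddddddvvvvvvvvvvvvvvvkkkkkkk

Reading off run lengths: i runs 2, 3, 4, 5; d runs 4, 5, 6, 7; v runs 5, 7, 9, 11; k runs 2, 3, 4, 5 — each is linear in n, where the shown terms are n = 2, 3, 4, 5.
Setting n = 7 gives 7, 9, 15, 7 characters in each block.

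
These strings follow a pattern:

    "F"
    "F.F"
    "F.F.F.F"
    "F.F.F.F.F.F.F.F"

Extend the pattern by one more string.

F.F.F.F.F.F.F.F.F.F.F.F.F.F.F.F

Each string is two copies of the previous one joined by '.'.
So the next term is two copies of F.F.F.F.F.F.F.F with '.' between the halves.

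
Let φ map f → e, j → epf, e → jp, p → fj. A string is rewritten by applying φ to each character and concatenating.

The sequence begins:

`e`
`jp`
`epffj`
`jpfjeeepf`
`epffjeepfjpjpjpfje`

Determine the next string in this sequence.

Rewriting the 18 symbols of epffjeepfjpjpjpfje one by one yields jp fj e e epf jp jp fj e epf fj epf fj epf fj e epf jp; concatenated:

jpfjeeepfjpjpfjeepffjepffjepffjeepfjp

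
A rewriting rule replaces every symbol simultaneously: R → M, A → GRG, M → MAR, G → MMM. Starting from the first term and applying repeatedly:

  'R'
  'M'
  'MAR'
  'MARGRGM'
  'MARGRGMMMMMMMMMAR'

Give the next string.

Rewriting the 17 symbols of MARGRGMMMMMMMMMAR one by one yields MAR GRG M MMM M MMM MAR MAR MAR MAR MAR MAR MAR MAR MAR GRG M; concatenated:

MARGRGMMMMMMMMMARMARMARMARMARMARMARMARMARGRGM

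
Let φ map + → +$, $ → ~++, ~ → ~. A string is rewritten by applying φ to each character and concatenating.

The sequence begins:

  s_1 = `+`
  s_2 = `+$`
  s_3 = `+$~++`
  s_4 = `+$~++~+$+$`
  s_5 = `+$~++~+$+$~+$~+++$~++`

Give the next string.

Replace each of the 21 characters of +$~++~+$+$~+$~+++$~++ in place — +$ ~++ ~ +$ +$ ~ +$ ~++ +$ ~++ ~ +$ ~++ ~ +$ +$ +$ ~++ ~ +$ +$ — and concatenate.

+$~++~+$+$~+$~+++$~++~+$~++~+$+$+$~++~+$+$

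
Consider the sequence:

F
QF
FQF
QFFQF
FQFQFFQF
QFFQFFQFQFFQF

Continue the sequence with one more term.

FQFQFFQFQFFQFFQFQFFQF

From term 3 onward, concatenate the second-to-last term with the last: F·QF = FQF, QF·FQF = QFFQF, …
Continuing: FQFQFFQF · QFFQFFQFQFFQF gives term 7.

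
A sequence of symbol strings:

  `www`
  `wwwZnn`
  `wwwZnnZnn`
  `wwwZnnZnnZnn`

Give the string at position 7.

The strings grow by a fixed suffix Znn each time.
From wwwZnnZnnZnn, 3 further steps: wwwZnnZnnZnn → wwwZnnZnnZnnZnn → wwwZnnZnnZnnZnnZnn → (answer).

wwwZnnZnnZnnZnnZnnZnn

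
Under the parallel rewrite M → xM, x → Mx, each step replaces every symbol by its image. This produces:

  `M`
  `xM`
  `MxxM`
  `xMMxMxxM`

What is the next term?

Rewriting each symbol of xMMxMxxM: x→Mx, M→xM, M→xM, x→Mx, M→xM, x→Mx, x→Mx, M→xM, which concatenates to Mx xM xM Mx xM Mx Mx xM.

MxxMxMMxxMMxMxxM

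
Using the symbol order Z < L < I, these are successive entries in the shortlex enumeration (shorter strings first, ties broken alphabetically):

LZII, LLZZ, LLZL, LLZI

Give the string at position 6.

Continuing the enumeration 2 steps past LLZI: LLZI → LLLZ → (answer).

LLLL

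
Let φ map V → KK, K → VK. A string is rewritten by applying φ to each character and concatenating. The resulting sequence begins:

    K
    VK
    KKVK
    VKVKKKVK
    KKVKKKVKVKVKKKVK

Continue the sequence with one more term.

VKVKKKVKVKVKKKVKKKVKKKVKVKVKKKVK

φ(KKVKKKVKVKVKKKVK) expands symbol-by-symbol to VK VK KK VK VK VK KK VK KK VK KK VK VK VK KK VK; joining the 16 pieces gives the next term.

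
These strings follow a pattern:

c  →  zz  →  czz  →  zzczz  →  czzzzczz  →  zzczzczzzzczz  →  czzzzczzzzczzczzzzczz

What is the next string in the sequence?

zzczzczzzzczzczzzzczzzzczzczzzzczz

From term 3 onward, concatenate the second-to-last term with the last: c·zz = czz, zz·czz = zzczz, …
So term 8 is zzczzczzzzczz·czzzzczzzzczzczzzzczz.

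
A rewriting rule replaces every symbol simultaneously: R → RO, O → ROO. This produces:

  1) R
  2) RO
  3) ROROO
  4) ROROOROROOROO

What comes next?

ROROOROROOROOROROOROROOROOROROOROO

φ(ROROOROROOROO) expands symbol-by-symbol to RO ROO RO ROO ROO RO ROO RO ROO ROO RO ROO ROO; joining the 13 pieces gives the next term.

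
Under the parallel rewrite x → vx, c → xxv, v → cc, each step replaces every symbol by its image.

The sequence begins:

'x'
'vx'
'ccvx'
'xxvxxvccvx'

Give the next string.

Expanding xxvxxvccvx: x→vx, x→vx, v→cc, x→vx, x→vx, v→cc, c→xxv, c→xxv, v→cc, x→vx. Concatenated: vx vx cc vx vx cc xxv xxv cc vx.

vxvxccvxvxccxxvxxvccvx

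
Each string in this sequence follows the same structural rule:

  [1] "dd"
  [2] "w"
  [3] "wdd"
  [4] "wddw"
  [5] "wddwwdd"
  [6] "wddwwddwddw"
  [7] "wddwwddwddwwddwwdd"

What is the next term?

wddwwddwddwwddwwddwddwwddwddw

This is a Fibonacci-style word recurrence s(k) = s(k−1)·s(k−2): e.g. w·dd = wdd.
Continuing: wddwwddwddwwddwwdd · wddwwddwddw gives term 8.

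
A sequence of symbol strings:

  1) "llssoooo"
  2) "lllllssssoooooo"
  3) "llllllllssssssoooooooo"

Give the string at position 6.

lllllllllllllllllssssssssssssoooooooooooooo

The n-th term is 3n-1 l's then 2n s's then 2n+2 o's (n = 1, 2, …).
At n = 6 the blocks have lengths 17, 12, 14.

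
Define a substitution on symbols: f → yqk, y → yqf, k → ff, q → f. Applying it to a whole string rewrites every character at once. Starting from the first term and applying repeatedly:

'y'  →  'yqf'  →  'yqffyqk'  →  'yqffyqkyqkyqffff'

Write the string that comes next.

φ(yqffyqkyqkyqffff) expands symbol-by-symbol to yqf f yqk yqk yqf f ff yqf f ff yqf f yqk yqk yqk yqk; joining the 16 pieces gives the next term.

yqffyqkyqkyqffffyqffffyqffyqkyqkyqkyqk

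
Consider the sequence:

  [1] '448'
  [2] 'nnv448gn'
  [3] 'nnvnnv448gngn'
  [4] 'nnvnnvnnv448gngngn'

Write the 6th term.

Every step adds nnv to the front and gn to the end of the previous string.
From nnvnnvnnv448gngngn, 2 further steps: nnvnnvnnv448gngngn → nnvnnvnnvnnv448gngngngn → (answer).

nnvnnvnnvnnvnnv448gngngngngn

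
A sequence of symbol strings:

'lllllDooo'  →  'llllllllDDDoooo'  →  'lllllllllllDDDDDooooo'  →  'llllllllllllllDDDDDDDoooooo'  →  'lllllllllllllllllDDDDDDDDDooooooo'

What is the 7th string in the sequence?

lllllllllllllllllllllllDDDDDDDDDDDDDooooooooo

Reading off run lengths: l runs 5, 8, 11, 14, 17; D runs 1, 3, 5, 7, 9; o runs 3, 4, 5, 6, 7 — each is linear in n (n = 1, 2, …).
At n = 7 the blocks have lengths 23, 13, 9.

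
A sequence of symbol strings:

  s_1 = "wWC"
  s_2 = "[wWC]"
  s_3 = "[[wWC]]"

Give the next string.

[[[wWC]]]

s(k+1) = [·s(k)·], so each term gains [ as a prefix and ] as a suffix.
One more step from [[wWC]] gives the answer.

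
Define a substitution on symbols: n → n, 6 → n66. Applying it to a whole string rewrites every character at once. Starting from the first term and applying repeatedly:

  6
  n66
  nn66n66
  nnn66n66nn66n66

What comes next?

nnnn66n66nn66n66nnn66n66nn66n66

Replace each of the 15 characters of nnn66n66nn66n66 in place — n n n n66 n66 n n66 n66 n n n66 n66 n n66 n66 — and concatenate.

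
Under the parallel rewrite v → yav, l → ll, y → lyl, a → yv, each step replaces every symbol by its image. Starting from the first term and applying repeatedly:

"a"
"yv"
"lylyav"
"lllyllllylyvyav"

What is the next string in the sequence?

Applying the rule to each of the 15 symbols of lllyllllylyvyav gives the pieces ll ll ll lyl ll ll ll ll lyl ll lyl yav lyl yv yav, which concatenate to the answer.

lllllllyllllllllllyllllylyavlylyvyav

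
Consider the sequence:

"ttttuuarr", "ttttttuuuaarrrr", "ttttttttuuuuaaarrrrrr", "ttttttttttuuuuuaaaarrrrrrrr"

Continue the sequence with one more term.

Reading off run lengths: t runs 4, 6, 8, 10; u runs 2, 3, 4, 5; a runs 1, 2, 3, 4; r runs 2, 4, 6, 8 — each is linear in n (n = 1, 2, …).
Setting n = 5 gives 12, 6, 5, 10 characters in each block.

ttttttttttttuuuuuuaaaaarrrrrrrrrr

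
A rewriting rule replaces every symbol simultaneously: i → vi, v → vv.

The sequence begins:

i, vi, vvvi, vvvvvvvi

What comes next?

vvvvvvvvvvvvvvvi

Expanding vvvvvvvi: v→vv, v→vv, v→vv, v→vv, v→vv, v→vv, v→vv, i→vi. Concatenated: vv vv vv vv vv vv vv vi.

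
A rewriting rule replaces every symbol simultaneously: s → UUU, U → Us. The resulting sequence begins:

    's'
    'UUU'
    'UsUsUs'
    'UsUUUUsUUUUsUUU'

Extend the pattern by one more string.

Applying the rule to each of the 15 symbols of UsUUUUsUUUUsUUU gives the pieces Us UUU Us Us Us Us UUU Us Us Us Us UUU Us Us Us, which concatenate to the answer.

UsUUUUsUsUsUsUUUUsUsUsUsUUUUsUsUs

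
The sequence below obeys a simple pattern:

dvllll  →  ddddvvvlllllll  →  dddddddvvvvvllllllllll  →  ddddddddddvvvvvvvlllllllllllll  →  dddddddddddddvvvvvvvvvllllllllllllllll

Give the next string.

ddddddddddddddddvvvvvvvvvvvlllllllllllllllllll

Term n consists of 3n-2 d's, followed by 2n-1 v's, followed by 3n+1 l's (n = 1, 2, …).
At n = 6 the blocks have lengths 16, 11, 19.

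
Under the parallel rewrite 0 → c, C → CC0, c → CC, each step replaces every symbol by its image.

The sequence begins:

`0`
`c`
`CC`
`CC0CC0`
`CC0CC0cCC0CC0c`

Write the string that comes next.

φ(CC0CC0cCC0CC0c) expands symbol-by-symbol to CC0 CC0 c CC0 CC0 c CC CC0 CC0 c CC0 CC0 c CC; joining the 14 pieces gives the next term.

CC0CC0cCC0CC0cCCCC0CC0cCC0CC0cCC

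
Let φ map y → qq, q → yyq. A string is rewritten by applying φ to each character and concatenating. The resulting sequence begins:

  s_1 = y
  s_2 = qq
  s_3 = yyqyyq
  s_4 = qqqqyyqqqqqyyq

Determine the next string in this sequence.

φ(qqqqyyqqqqqyyq) expands symbol-by-symbol to yyq yyq yyq yyq qq qq yyq yyq yyq yyq yyq qq qq yyq; joining the 14 pieces gives the next term.

yyqyyqyyqyyqqqqqyyqyyqyyqyyqyyqqqqqyyq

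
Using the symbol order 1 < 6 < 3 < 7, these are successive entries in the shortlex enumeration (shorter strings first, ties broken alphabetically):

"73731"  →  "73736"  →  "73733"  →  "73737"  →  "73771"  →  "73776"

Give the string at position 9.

Continuing the enumeration 3 steps past 73776: 73776 → 73773 → 73777 → (answer).

77111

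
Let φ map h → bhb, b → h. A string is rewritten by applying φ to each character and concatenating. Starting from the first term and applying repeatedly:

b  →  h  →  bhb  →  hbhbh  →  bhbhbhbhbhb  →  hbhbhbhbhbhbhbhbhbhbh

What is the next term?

Replace each of the 21 characters of hbhbhbhbhbhbhbhbhbhbh in place — bhb h bhb h bhb h bhb h bhb h bhb h bhb h bhb h bhb h bhb h bhb — and concatenate.

bhbhbhbhbhbhbhbhbhbhbhbhbhbhbhbhbhbhbhbhbhb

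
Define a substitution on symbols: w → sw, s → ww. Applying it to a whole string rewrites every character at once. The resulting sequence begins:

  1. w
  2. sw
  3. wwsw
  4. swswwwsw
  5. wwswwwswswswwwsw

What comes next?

swswwwswswswwwswwwswwwswswswwwsw

φ(wwswwwswswswwwsw) expands symbol-by-symbol to sw sw ww sw sw sw ww sw ww sw ww sw sw sw ww sw; joining the 16 pieces gives the next term.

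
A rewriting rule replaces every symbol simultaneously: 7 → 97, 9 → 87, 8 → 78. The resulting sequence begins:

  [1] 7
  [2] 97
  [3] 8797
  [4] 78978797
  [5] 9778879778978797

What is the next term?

87979778789787979778879778978797

Applying the rule to each of the 16 symbols of 9778879778978797 gives the pieces 87 97 97 78 78 97 87 97 97 78 87 97 78 97 87 97, which concatenate to the answer.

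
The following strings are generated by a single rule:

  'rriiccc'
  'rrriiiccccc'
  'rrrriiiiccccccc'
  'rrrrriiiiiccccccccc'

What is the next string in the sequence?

The n-th term is n r's then n i's then 2n-1 c's, where the shown terms are n = 2, 3, 4, 5.
At n = 6 the blocks have lengths 6, 6, 11.

rrrrrriiiiiiccccccccccc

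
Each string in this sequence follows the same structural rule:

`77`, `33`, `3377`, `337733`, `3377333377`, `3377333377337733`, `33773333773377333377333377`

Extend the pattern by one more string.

This is a Fibonacci-style word recurrence s(k) = s(k−1)·s(k−2): e.g. 33·77 = 3377.
The next term joins 33773333773377333377333377 and 3377333377337733.

337733337733773333773333773377333377337733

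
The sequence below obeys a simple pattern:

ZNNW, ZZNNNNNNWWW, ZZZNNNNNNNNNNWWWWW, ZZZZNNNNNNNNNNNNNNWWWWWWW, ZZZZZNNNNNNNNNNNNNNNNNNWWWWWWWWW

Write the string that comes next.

Term n consists of n Z's, followed by 4n-2 N's, followed by 2n-1 W's (n = 1, 2, …).
At n = 6 the blocks have lengths 6, 22, 11.

ZZZZZZNNNNNNNNNNNNNNNNNNNNNNWWWWWWWWWWW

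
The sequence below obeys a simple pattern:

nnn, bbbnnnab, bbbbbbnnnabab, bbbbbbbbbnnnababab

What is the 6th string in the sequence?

bbbbbbbbbbbbbbbnnnababababab

s(k+1) = bbb·s(k)·ab, so each term gains bbb as a prefix and ab as a suffix.
From bbbbbbbbbnnnababab, 2 further steps: bbbbbbbbbnnnababab → bbbbbbbbbbbbnnnabababab → (answer).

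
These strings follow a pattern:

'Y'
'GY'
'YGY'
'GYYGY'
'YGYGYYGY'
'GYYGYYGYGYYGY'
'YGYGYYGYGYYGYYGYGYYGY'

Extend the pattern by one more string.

This is a Fibonacci-style word recurrence s(k) = s(k−2)·s(k−1): e.g. Y·GY = YGY.
Continuing: GYYGYYGYGYYGY · YGYGYYGYGYYGYYGYGYYGY gives term 8.

GYYGYYGYGYYGYYGYGYYGYGYYGYYGYGYYGY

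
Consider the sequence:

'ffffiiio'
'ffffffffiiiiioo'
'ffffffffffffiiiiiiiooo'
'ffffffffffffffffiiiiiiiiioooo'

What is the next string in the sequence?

ffffffffffffffffffffiiiiiiiiiiiooooo

Term n consists of 4n f's, followed by 2n+1 i's, followed by n o's (n = 1, 2, …).
For the next term, n = 5, so the run lengths are 20, 11, 5.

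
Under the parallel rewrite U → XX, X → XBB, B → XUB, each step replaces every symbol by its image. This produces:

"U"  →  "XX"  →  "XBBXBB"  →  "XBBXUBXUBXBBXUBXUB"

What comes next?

XBBXUBXUBXBBXXXUBXBBXXXUBXBBXUBXUBXBBXXXUBXBBXXXUB

Applying the rule to each of the 18 symbols of XBBXUBXUBXBBXUBXUB gives the pieces XBB XUB XUB XBB XX XUB XBB XX XUB XBB XUB XUB XBB XX XUB XBB XX XUB, which concatenate to the answer.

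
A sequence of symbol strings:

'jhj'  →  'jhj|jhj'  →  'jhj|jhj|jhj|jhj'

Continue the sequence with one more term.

jhj|jhj|jhj|jhj|jhj|jhj|jhj|jhj

s(k+1) = s(k)·|·s(k) — each term doubles the last with '|' between the halves.
One more doubling of jhj|jhj|jhj|jhj gives the answer.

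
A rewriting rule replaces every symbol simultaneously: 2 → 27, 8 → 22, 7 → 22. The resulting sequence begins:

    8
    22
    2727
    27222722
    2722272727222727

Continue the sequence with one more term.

Rewriting the 16 symbols of 2722272727222727 one by one yields 27 22 27 27 27 22 27 22 27 22 27 27 27 22 27 22; concatenated:

27222727272227222722272727222722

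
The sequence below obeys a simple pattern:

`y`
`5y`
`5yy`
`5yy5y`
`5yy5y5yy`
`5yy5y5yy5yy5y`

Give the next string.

From term 3 onward, concatenate the last term with the second-to-last: 5y·y = 5yy, 5yy·5y = 5yy5y, …
Continuing: 5yy5y5yy5yy5y · 5yy5y5yy gives term 7.

5yy5y5yy5yy5y5yy5y5yy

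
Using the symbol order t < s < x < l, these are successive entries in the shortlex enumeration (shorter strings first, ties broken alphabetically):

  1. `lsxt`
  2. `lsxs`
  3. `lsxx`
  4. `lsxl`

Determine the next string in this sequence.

Treat lsxl as a base-4 numeral over the given alphabet and add one, carrying through any trailing l's.

lslt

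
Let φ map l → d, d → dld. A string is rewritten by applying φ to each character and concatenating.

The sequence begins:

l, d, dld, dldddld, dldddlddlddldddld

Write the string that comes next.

Rewriting the 17 symbols of dldddlddlddldddld one by one yields dld d dld dld dld d dld dld d dld dld d dld dld dld d dld; concatenated:

dldddlddlddldddlddldddlddldddlddlddldddld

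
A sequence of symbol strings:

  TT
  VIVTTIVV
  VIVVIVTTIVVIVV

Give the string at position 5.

VIVVIVVIVVIVTTIVVIVVIVVIVV

Every step adds VIV to the front and IVV to the end of the previous string.
From VIVVIVTTIVVIVV, 2 further steps: VIVVIVTTIVVIVV → VIVVIVVIVTTIVVIVVIVV → (answer).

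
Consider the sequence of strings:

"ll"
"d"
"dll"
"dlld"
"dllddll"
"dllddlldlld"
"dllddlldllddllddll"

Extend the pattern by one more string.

dllddlldllddllddlldllddlldlld

This is a Fibonacci-style word recurrence s(k) = s(k−1)·s(k−2): e.g. d·ll = dll.
Continuing: dllddlldllddllddll · dllddlldlld gives term 8.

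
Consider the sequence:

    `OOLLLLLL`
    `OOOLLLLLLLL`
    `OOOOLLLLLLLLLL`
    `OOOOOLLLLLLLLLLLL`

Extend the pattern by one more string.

OOOOOOLLLLLLLLLLLLLL

The n-th term is n-1 O's then 2n L's, where the shown terms are n = 3, 4, 5, 6.
For the next term, n = 7, so the run lengths are 6, 14.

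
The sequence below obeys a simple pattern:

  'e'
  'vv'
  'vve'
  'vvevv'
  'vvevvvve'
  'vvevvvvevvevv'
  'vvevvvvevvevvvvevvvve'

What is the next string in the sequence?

vvevvvvevvevvvvevvvvevvevvvvevvevv

Each term (from the third on) is the previous term followed by the one before it: term 3 = vv·e = vve.
So term 8 is vvevvvvevvevvvvevvvve·vvevvvvevvevv.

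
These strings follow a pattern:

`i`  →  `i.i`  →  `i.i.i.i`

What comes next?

Each string is two copies of the previous one joined by '.'.
Doubling i.i.i.i with '.' between the halves:

i.i.i.i.i.i.i.i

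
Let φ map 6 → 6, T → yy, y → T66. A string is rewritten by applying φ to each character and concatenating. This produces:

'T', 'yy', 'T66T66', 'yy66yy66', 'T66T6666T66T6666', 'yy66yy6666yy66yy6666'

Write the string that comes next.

φ(yy66yy6666yy66yy6666) expands symbol-by-symbol to T66 T66 6 6 T66 T66 6 6 6 6 T66 T66 6 6 T66 T66 6 6 6 6; joining the 20 pieces gives the next term.

T66T6666T66T666666T66T6666T66T666666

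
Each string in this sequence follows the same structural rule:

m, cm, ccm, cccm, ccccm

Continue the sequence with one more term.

Every step adds c at the front: s(k+1) = c·s(k).
Applying this once more to ccccm:

cccccm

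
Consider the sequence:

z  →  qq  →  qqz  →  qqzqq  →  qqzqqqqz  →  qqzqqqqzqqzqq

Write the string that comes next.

qqzqqqqzqqzqqqqzqqqqz

From term 3 onward, concatenate the last term with the second-to-last: qq·z = qqz, qqz·qq = qqzqq, …
The next term joins qqzqqqqzqqzqq and qqzqqqqz.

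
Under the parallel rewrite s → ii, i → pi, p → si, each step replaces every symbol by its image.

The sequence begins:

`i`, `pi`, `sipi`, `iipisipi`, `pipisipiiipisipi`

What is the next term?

Replace each of the 16 characters of pipisipiiipisipi in place — si pi si pi ii pi si pi pi pi si pi ii pi si pi — and concatenate.

sipisipiiipisipipipisipiiipisipi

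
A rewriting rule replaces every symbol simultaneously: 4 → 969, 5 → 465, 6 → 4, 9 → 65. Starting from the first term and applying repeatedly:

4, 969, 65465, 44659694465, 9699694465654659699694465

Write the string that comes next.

654656546596996944654465969446565465654659699694465

φ(9699694465654659699694465) expands symbol-by-symbol to 65 4 65 65 4 65 969 969 4 465 4 465 969 4 465 65 4 65 65 4 65 969 969 4 465; joining the 25 pieces gives the next term.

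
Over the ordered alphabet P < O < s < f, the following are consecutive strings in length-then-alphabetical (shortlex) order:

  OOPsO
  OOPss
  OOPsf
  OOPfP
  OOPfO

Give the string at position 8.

Stepping forward 3 times from OOPfO: OOPfO → OOPfs → OOPff, then the target.

OOOPP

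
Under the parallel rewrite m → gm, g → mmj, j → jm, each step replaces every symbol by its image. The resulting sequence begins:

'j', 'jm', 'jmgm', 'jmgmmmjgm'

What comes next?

Rewriting each symbol of jmgmmmjgm: j→jm, m→gm, g→mmj, m→gm, m→gm, m→gm, j→jm, g→mmj, m→gm, which concatenates to jm gm mmj gm gm gm jm mmj gm.

jmgmmmjgmgmgmjmmmjgm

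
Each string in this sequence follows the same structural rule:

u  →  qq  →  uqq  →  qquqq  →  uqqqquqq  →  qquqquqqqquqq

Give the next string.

uqqqquqqqquqquqqqquqq

Each term (from the third on) is the two preceding terms concatenated in order: term 3 = u·qq = uqq.
Continuing: uqqqquqq · qquqquqqqquqq gives term 7.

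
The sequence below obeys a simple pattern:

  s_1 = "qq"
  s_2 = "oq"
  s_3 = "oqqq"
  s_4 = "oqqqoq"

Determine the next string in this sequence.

From term 3 onward, concatenate the last term with the second-to-last: oq·qq = oqqq, oqqq·oq = oqqqoq, …
So term 5 is oqqqoq·oqqq.

oqqqoqoqqq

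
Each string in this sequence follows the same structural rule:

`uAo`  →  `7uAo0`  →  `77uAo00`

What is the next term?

s(k+1) = 7·s(k)·0, so each term gains 7 as a prefix and 0 as a suffix.
So the next term is 7·77uAo00·0.

777uAo000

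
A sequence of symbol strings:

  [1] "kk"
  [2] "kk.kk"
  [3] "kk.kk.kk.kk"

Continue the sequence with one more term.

kk.kk.kk.kk.kk.kk.kk.kk

Every step duplicates the string with '.' between the halves.
So the next term is two copies of kk.kk.kk.kk with '.' between the halves.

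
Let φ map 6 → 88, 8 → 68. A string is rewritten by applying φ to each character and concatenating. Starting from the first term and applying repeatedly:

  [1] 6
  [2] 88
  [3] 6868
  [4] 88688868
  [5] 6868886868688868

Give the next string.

88688868686888688868886868688868

Replace each of the 16 characters of 6868886868688868 in place — 88 68 88 68 68 68 88 68 88 68 88 68 68 68 88 68 — and concatenate.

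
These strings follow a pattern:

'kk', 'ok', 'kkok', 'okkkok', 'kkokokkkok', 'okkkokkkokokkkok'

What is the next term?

Each term (from the third on) is the two preceding terms concatenated in order: term 3 = kk·ok = kkok.
So term 7 is kkokokkkok·okkkokkkokokkkok.

kkokokkkokokkkokkkokokkkok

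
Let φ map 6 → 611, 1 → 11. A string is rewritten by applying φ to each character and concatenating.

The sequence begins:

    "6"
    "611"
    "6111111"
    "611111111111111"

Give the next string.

Applying the rule to each of the 15 symbols of 611111111111111 gives the pieces 611 11 11 11 11 11 11 11 11 11 11 11 11 11 11, which concatenate to the answer.

6111111111111111111111111111111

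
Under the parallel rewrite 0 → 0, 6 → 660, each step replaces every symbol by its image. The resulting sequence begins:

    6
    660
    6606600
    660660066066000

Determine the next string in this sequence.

6606600660660006606600660660000

Applying the rule to each of the 15 symbols of 660660066066000 gives the pieces 660 660 0 660 660 0 0 660 660 0 660 660 0 0 0, which concatenate to the answer.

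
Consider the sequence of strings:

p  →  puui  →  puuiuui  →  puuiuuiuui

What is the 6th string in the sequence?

Every step adds uui to the end: s(k+1) = s(k)·uui.
From puuiuuiuui, 2 further steps: puuiuuiuui → puuiuuiuuiuui → (answer).

puuiuuiuuiuuiuui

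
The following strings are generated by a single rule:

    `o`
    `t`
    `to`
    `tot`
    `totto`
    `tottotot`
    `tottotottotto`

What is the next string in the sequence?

tottotottottotottotot

From term 3 onward, concatenate the last term with the second-to-last: t·o = to, to·t = tot, …
Continuing: tottotottotto · tottotot gives term 8.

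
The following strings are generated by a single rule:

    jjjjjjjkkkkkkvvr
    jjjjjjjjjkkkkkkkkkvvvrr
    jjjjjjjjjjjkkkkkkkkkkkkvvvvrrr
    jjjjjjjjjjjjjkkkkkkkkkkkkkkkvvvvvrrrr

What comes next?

jjjjjjjjjjjjjjjkkkkkkkkkkkkkkkkkkvvvvvvrrrrr

The n-th term is 2n+3 j's then 3n k's then n v's then n-1 r's, where the shown terms are n = 2, 3, 4, 5.
Setting n = 6 gives 15, 18, 6, 5 characters in each block.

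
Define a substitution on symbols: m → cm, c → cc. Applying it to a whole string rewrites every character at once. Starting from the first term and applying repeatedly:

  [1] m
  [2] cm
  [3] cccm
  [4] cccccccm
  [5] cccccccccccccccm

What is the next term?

cccccccccccccccccccccccccccccccm

Applying the rule to each of the 16 symbols of cccccccccccccccm gives the pieces cc cc cc cc cc cc cc cc cc cc cc cc cc cc cc cm, which concatenate to the answer.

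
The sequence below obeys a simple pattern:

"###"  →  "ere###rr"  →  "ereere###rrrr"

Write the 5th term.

s(k+1) = ere·s(k)·rr, so each term gains ere as a prefix and rr as a suffix.
From ereere###rrrr, 2 further steps: ereere###rrrr → ereereere###rrrrrr → (answer).

ereereereere###rrrrrrrr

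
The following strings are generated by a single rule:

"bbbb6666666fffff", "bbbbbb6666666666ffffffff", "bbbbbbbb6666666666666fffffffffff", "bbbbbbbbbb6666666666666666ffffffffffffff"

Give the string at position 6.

bbbbbbbbbbbbbb6666666666666666666666ffffffffffffffffffff

Each string has the form b^{2n} 6^{3n+1} f^{3n-1}, where the shown terms are n = 2, 3, 4, 5.
At n = 7 the blocks have lengths 14, 22, 20.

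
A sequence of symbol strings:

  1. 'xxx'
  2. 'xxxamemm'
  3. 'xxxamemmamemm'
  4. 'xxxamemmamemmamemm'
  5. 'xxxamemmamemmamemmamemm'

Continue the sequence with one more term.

Each term is the previous one with amemm appended.
So the next term is xxxamemmamemmamemmamemm·amemm.

xxxamemmamemmamemmamemmamemm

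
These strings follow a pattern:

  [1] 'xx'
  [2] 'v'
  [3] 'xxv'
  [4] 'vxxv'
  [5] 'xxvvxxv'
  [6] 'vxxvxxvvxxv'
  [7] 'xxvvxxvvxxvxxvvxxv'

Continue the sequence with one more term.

Each term (from the third on) is the two preceding terms concatenated in order: term 3 = xx·v = xxv.
The next term joins vxxvxxvvxxv and xxvvxxvvxxvxxvvxxv.

vxxvxxvvxxvxxvvxxvvxxvxxvvxxv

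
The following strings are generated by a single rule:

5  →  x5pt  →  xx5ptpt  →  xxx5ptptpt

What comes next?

Every step adds x to the front and pt to the end of the previous string.
Applying this once more to xxx5ptptpt:

xxxx5ptptptpt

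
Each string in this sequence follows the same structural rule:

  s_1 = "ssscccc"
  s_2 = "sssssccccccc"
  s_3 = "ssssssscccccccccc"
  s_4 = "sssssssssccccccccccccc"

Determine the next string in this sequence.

Reading off run lengths: s runs 3, 5, 7, 9; c runs 4, 7, 10, 13 — each is linear in n (n = 1, 2, …).
For the next term, n = 5, so the run lengths are 11, 16.

ssssssssssscccccccccccccccc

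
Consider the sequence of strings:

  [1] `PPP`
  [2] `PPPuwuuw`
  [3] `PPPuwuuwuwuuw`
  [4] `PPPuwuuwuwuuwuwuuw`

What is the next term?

The strings grow by a fixed suffix uwuuw each time.
So the next term is PPPuwuuwuwuuwuwuuw·uwuuw.

PPPuwuuwuwuuwuwuuwuwuuw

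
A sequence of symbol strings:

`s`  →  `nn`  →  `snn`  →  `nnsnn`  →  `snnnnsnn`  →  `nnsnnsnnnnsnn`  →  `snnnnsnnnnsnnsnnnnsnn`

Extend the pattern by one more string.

This is a Fibonacci-style word recurrence s(k) = s(k−2)·s(k−1): e.g. s·nn = snn.
So term 8 is nnsnnsnnnnsnn·snnnnsnnnnsnnsnnnnsnn.

nnsnnsnnnnsnnsnnnnsnnnnsnnsnnnnsnn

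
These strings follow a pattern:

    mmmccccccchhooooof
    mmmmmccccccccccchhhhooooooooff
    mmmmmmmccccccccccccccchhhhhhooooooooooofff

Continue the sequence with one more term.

mmmmmmmmmccccccccccccccccccchhhhhhhhooooooooooooooffff

Term n consists of 2n+1 m's, followed by 4n+3 c's, followed by 2n h's, followed by 3n+2 o's, followed by n f's (n = 1, 2, …).
At n = 4 the blocks have lengths 9, 19, 8, 14, 4.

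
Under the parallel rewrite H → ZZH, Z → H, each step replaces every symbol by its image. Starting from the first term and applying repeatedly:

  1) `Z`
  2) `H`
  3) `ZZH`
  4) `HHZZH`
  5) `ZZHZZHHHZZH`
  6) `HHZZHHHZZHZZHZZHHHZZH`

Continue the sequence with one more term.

φ(HHZZHHHZZHZZHZZHHHZZH) expands symbol-by-symbol to ZZH ZZH H H ZZH ZZH ZZH H H ZZH H H ZZH H H ZZH ZZH ZZH H H ZZH; joining the 21 pieces gives the next term.

ZZHZZHHHZZHZZHZZHHHZZHHHZZHHHZZHZZHZZHHHZZH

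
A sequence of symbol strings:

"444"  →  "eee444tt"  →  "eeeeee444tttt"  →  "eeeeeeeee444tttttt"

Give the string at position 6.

eeeeeeeeeeeeeee444tttttttttt

Every step adds eee to the front and tt to the end of the previous string.
From eeeeeeeee444tttttt, 2 further steps: eeeeeeeee444tttttt → eeeeeeeeeeee444tttttttt → (answer).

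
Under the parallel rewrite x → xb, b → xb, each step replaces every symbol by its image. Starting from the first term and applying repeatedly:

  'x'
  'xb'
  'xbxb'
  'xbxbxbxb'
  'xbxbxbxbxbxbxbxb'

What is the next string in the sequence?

Replace each of the 16 characters of xbxbxbxbxbxbxbxb in place — xb xb xb xb xb xb xb xb xb xb xb xb xb xb xb xb — and concatenate.

xbxbxbxbxbxbxbxbxbxbxbxbxbxbxbxb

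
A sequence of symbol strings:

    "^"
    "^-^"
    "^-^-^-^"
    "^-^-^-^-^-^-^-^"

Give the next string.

s(k+1) = s(k)·-·s(k) — each term doubles the last with '-' between the halves.
Doubling ^-^-^-^-^-^-^-^ with '-' between the halves:

^-^-^-^-^-^-^-^-^-^-^-^-^-^-^-^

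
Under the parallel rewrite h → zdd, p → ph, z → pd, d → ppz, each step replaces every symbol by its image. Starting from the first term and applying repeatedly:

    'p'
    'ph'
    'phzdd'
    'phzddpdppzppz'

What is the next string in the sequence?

Replace each of the 13 characters of phzddpdppzppz in place — ph zdd pd ppz ppz ph ppz ph ph pd ph ph pd — and concatenate.

phzddpdppzppzphppzphphpdphphpd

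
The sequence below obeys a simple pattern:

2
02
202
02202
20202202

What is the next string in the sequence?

Each term (from the third on) is the two preceding terms concatenated in order: term 3 = 2·02 = 202.
The next term joins 02202 and 20202202.

0220220202202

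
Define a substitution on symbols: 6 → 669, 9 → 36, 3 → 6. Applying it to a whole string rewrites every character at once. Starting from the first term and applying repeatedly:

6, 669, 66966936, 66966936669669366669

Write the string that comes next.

669669366696693666696696693666966936666966966966936

φ(66966936669669366669) expands symbol-by-symbol to 669 669 36 669 669 36 6 669 669 669 36 669 669 36 6 669 669 669 669 36; joining the 20 pieces gives the next term.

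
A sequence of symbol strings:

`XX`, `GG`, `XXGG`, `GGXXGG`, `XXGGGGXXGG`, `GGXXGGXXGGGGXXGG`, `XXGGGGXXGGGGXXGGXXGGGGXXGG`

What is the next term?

This is a Fibonacci-style word recurrence s(k) = s(k−2)·s(k−1): e.g. XX·GG = XXGG.
Continuing: GGXXGGXXGGGGXXGG · XXGGGGXXGGGGXXGGXXGGGGXXGG gives term 8.

GGXXGGXXGGGGXXGGXXGGGGXXGGGGXXGGXXGGGGXXGG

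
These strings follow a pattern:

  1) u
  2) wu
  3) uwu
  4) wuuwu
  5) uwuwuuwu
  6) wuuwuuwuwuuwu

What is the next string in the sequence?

uwuwuuwuwuuwuuwuwuuwu

This is a Fibonacci-style word recurrence s(k) = s(k−2)·s(k−1): e.g. u·wu = uwu.
So term 7 is uwuwuuwu·wuuwuuwuwuuwu.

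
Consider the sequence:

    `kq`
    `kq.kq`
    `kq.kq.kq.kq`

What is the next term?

Every step duplicates the string with '.' between the halves.
So the next term is two copies of kq.kq.kq.kq with '.' between the halves.

kq.kq.kq.kq.kq.kq.kq.kq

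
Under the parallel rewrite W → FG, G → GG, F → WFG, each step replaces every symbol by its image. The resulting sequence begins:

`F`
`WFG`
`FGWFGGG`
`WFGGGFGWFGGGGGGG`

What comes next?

Rewriting the 16 symbols of WFGGGFGWFGGGGGGG one by one yields FG WFG GG GG GG WFG GG FG WFG GG GG GG GG GG GG GG; concatenated:

FGWFGGGGGGGWFGGGFGWFGGGGGGGGGGGGGGG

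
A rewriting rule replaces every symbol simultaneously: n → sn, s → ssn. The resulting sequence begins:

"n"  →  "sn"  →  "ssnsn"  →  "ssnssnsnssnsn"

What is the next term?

φ(ssnssnsnssnsn) expands symbol-by-symbol to ssn ssn sn ssn ssn sn ssn sn ssn ssn sn ssn sn; joining the 13 pieces gives the next term.

ssnssnsnssnssnsnssnsnssnssnsnssnsn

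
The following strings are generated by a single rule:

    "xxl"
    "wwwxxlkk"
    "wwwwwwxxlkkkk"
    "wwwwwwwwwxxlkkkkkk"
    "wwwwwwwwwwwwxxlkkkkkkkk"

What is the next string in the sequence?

wwwwwwwwwwwwwwwxxlkkkkkkkkkk

Every step adds www to the front and kk to the end of the previous string.
So the next term is www·wwwwwwwwwwwwxxlkkkkkkkk·kk.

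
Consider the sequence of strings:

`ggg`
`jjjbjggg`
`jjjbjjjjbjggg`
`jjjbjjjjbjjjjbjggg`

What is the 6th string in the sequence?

jjjbjjjjbjjjjbjjjjbjjjjbjggg

The strings grow by a fixed prefix jjjbj each time.
From jjjbjjjjbjjjjbjggg, 2 further steps: jjjbjjjjbjjjjbjggg → jjjbjjjjbjjjjbjjjjbjggg → (answer).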